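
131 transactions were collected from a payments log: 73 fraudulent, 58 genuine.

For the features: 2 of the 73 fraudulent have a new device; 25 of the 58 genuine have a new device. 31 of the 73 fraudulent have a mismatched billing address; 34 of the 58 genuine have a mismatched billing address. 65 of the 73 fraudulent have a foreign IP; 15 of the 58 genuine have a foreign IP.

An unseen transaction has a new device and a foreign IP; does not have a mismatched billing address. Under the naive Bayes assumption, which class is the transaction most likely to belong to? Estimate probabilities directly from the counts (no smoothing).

fraudulent: (73/131) × (2/73) × (42/73) × (65/73) ≈ 0.00782124
genuine: (58/131) × (25/58) × (24/58) × (15/58) ≈ 0.0204228
Highest score → genuine.

genuine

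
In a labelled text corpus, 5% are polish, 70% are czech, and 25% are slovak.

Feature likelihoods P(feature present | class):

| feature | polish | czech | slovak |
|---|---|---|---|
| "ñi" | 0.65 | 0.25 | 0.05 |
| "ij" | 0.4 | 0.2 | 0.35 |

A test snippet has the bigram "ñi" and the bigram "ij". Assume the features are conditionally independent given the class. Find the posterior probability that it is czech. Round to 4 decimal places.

polish: 0.05 × 0.65 × 0.4 = 0.013
czech: 0.7 × 0.25 × 0.2 = 0.035
slovak: 0.25 × 0.05 × 0.35 = 0.004375
P(czech | x) = 0.035 / 0.052375 ≈ 0.6683

0.6683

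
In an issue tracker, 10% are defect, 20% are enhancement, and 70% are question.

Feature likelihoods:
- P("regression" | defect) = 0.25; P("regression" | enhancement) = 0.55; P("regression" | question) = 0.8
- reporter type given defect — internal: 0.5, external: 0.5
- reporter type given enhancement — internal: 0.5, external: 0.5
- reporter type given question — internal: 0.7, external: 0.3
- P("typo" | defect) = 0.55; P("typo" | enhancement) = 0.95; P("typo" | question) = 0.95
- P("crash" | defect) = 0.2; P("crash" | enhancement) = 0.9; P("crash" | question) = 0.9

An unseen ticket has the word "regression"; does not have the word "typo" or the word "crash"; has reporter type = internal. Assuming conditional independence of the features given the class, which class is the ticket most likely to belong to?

defect: 0.1 × 0.25 × 0.5 × (1−0.55) × (1−0.2) = 0.0045
enhancement: 0.2 × 0.55 × 0.5 × (1−0.95) × (1−0.9) = 0.000275
question: 0.7 × 0.8 × 0.7 × (1−0.95) × (1−0.9) = 0.00196
Highest score → defect.

defect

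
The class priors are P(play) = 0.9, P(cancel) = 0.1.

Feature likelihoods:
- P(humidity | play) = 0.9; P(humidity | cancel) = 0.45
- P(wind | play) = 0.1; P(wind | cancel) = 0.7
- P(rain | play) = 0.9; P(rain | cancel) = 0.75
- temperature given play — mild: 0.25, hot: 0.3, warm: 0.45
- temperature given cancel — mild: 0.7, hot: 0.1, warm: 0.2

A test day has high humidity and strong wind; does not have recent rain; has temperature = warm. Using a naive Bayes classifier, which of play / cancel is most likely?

play: 0.9 × 0.9 × 0.1 × (1−0.9) × 0.45 = 0.003645
cancel: 0.1 × 0.45 × 0.7 × (1−0.75) × 0.2 = 0.001575
Highest score → play.

play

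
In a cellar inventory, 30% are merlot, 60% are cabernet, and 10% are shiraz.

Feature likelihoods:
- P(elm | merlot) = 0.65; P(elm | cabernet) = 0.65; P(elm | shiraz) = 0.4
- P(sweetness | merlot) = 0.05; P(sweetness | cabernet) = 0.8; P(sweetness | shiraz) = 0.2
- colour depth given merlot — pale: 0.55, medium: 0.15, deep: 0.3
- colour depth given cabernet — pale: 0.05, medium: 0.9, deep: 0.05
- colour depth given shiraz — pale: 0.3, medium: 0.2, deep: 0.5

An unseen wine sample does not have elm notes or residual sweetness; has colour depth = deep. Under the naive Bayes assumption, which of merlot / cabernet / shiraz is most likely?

merlot: 0.3 × (1−0.65) × (1−0.05) × 0.3 = 0.029925
cabernet: 0.6 × (1−0.65) × (1−0.8) × 0.05 = 0.0021
shiraz: 0.1 × (1−0.4) × (1−0.2) × 0.5 = 0.024
Highest score → merlot.

merlot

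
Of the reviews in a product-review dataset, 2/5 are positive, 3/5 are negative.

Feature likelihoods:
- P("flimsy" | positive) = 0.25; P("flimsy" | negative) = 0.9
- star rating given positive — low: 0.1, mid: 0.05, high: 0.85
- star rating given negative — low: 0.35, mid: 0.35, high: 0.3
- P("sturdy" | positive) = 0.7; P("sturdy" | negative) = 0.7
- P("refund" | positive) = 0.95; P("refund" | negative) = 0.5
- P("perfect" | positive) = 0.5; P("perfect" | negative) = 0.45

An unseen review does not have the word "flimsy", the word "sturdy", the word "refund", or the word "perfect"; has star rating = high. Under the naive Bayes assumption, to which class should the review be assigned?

positive

positive: 0.4 × (1−0.25) × 0.85 × (1−0.7) × (1−0.95) × (1−0.5) = 0.0019125
negative: 0.6 × (1−0.9) × 0.3 × (1−0.7) × (1−0.5) × (1−0.45) = 0.001485
Highest score → positive.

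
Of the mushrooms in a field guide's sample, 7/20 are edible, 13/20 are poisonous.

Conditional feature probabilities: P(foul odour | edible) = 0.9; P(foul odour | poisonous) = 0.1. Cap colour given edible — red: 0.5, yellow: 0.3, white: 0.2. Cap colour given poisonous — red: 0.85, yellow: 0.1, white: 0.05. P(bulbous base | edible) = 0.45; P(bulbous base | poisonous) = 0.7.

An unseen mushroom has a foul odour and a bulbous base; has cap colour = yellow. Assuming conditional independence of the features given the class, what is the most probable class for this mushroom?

edible: 0.35 × 0.9 × 0.3 × 0.45 = 0.042525
poisonous: 0.65 × 0.1 × 0.1 × 0.7 = 0.00455
Highest score → edible.

edible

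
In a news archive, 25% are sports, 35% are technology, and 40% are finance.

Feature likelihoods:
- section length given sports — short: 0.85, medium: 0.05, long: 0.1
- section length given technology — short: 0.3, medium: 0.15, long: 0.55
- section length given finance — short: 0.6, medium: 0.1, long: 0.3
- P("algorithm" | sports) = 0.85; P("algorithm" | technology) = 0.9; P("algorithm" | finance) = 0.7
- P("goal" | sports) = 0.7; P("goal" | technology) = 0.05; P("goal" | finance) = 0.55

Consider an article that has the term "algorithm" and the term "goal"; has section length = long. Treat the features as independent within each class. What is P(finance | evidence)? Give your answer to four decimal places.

sports: 0.25 × 0.1 × 0.85 × 0.7 = 0.014875
technology: 0.35 × 0.55 × 0.9 × 0.05 = 0.0086625
finance: 0.4 × 0.3 × 0.7 × 0.55 = 0.0462
P(finance | x) = 0.0462 / 0.0697375 ≈ 0.6625

0.6625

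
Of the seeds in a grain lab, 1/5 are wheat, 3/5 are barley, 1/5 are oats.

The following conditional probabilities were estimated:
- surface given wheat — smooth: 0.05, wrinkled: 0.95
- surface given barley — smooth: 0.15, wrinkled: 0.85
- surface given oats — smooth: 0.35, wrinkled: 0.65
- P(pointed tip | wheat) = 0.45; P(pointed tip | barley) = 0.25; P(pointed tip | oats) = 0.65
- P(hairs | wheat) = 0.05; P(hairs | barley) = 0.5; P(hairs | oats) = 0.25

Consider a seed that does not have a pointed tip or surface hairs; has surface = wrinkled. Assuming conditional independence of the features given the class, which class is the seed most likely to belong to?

barley

wheat: 0.2 × 0.95 × (1−0.45) × (1−0.05) = 0.099275
barley: 0.6 × 0.85 × (1−0.25) × (1−0.5) = 0.19125
oats: 0.2 × 0.65 × (1−0.65) × (1−0.25) = 0.034125
Highest score → barley.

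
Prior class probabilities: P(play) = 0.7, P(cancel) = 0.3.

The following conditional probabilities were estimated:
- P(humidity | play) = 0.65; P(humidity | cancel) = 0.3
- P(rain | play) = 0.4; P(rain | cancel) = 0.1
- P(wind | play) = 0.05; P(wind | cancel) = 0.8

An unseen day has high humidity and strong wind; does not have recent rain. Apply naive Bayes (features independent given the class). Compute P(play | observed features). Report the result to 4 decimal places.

0.1740

play: 0.7 × 0.65 × (1−0.4) × 0.05 = 0.01365
cancel: 0.3 × 0.3 × (1−0.1) × 0.8 = 0.0648
P(play | x) = 0.01365 / 0.07845 ≈ 0.1740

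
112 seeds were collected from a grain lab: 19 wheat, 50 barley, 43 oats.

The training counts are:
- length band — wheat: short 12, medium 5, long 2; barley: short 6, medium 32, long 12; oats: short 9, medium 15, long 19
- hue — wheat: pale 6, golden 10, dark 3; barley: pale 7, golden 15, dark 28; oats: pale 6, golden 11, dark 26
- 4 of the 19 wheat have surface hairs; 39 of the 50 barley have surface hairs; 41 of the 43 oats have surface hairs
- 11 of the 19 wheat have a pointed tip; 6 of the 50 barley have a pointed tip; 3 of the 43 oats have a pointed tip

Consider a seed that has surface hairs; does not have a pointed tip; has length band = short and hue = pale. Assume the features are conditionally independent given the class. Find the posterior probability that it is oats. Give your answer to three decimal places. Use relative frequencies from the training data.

wheat: (19/112) × (12/19) × (6/19) × (4/19) × (8/19) ≈ 0.00299919
barley: (50/112) × (6/50) × (7/50) × (39/50) × (44/50) = 0.005148
oats: (43/112) × (9/43) × (6/43) × (41/43) × (40/43) ≈ 0.00994522
P(oats | x) = 0.00994522 / 0.01809241 ≈ 0.550

0.550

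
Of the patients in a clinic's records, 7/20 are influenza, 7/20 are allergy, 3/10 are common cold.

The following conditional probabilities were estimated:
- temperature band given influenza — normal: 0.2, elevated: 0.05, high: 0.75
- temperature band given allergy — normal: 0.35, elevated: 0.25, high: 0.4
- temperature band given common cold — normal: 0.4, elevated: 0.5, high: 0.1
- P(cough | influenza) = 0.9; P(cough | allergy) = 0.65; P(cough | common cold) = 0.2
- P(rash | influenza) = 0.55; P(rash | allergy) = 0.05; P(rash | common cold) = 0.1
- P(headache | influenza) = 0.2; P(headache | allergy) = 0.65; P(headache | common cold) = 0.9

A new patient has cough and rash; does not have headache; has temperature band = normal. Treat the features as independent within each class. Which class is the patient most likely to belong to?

influenza: 0.35 × 0.2 × 0.9 × 0.55 × (1−0.2) = 0.02772
allergy: 0.35 × 0.35 × 0.65 × 0.05 × (1−0.65) = 0.0013934375
common cold: 0.3 × 0.4 × 0.2 × 0.1 × (1−0.9) = 0.00024
Highest score → influenza.

influenza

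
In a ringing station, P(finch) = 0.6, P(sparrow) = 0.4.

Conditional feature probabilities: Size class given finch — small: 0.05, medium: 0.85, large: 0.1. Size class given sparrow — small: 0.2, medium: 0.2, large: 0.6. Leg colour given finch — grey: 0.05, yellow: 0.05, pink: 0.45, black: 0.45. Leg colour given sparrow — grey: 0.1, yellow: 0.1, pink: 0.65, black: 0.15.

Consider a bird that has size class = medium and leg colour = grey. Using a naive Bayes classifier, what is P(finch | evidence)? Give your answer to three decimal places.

finch: 0.6 × 0.85 × 0.05 = 0.0255
sparrow: 0.4 × 0.2 × 0.1 = 0.008
P(finch | x) = 0.0255 / 0.0335 ≈ 0.761

0.761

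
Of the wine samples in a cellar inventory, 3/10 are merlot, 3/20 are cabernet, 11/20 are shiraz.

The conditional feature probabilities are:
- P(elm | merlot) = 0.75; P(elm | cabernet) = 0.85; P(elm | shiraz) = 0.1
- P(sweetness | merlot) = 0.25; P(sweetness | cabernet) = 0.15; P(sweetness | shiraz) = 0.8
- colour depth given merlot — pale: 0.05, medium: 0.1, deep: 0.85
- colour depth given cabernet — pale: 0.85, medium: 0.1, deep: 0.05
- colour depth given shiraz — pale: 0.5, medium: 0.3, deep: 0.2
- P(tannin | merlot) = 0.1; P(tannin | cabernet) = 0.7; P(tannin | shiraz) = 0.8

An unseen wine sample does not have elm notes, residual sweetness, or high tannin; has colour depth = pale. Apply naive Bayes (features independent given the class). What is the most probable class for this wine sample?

merlot: 0.3 × (1−0.75) × (1−0.25) × 0.05 × (1−0.1) = 0.00253125
cabernet: 0.15 × (1−0.85) × (1−0.15) × 0.85 × (1−0.7) = 0.004876875
shiraz: 0.55 × (1−0.1) × (1−0.8) × 0.5 × (1−0.8) = 0.0099
Highest score → shiraz.

shiraz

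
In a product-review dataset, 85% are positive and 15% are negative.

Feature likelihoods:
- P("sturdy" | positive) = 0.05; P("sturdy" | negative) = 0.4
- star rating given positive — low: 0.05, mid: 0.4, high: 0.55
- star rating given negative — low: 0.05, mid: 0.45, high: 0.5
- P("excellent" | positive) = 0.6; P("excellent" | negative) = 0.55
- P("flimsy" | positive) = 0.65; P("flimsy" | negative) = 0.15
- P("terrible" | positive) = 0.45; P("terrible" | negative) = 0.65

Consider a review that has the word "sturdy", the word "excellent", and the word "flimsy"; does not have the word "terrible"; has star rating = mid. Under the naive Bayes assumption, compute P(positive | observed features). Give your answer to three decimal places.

0.824

positive: 0.85 × 0.05 × 0.4 × 0.6 × 0.65 × (1−0.45) = 0.0036465
negative: 0.15 × 0.4 × 0.45 × 0.55 × 0.15 × (1−0.65) = 0.000779625
P(positive | x) = 0.0036465 / 0.004426125 ≈ 0.824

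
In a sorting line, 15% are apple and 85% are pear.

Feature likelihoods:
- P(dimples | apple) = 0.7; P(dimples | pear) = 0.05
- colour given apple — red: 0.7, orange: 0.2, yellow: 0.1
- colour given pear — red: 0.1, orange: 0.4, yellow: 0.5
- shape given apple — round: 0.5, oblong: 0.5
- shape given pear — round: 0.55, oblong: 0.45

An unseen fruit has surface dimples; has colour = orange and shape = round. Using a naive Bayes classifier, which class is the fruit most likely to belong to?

apple

apple: 0.15 × 0.7 × 0.2 × 0.5 = 0.0105
pear: 0.85 × 0.05 × 0.4 × 0.55 = 0.00935
Highest score → apple.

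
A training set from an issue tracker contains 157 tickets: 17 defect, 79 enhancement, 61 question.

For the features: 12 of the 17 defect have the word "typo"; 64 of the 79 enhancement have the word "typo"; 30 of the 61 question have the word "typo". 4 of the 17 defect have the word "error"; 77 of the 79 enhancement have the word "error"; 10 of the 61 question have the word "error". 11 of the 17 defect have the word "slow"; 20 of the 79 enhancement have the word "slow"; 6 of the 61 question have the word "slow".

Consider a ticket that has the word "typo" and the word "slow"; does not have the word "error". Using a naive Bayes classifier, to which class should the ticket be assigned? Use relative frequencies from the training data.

defect: (17/157) × (12/17) × (13/17) × (11/17) ≈ 0.0378198
enhancement: (79/157) × (64/79) × (2/79) × (20/79) ≈ 0.00261268
question: (61/157) × (30/61) × (51/61) × (6/61) ≈ 0.0157139
Highest score → defect.

defect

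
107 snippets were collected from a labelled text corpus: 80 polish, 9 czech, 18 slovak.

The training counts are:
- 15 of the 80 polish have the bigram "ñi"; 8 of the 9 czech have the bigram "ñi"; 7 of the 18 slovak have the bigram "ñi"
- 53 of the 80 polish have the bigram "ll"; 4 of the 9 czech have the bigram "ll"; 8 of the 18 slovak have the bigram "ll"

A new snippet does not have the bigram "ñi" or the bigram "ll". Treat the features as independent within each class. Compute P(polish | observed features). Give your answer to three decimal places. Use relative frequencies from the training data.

polish: (80/107) × (65/80) × (27/80) ≈ 0.205023
czech: (9/107) × (1/9) × (5/9) ≈ 0.00519211
slovak: (18/107) × (11/18) × (10/18) ≈ 0.0571132
P(polish | x) = 0.205023 / 0.26732831 ≈ 0.767

0.767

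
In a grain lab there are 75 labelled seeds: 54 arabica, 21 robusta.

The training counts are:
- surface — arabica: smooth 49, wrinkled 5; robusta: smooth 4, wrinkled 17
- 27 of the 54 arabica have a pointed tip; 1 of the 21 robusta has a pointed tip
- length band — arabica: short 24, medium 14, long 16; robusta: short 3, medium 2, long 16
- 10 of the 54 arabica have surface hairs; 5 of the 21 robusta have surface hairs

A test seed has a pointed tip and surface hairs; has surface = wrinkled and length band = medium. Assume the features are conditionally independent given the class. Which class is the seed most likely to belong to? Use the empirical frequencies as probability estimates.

arabica: (54/75) × (5/54) × (27/54) × (14/54) × (10/54) ≈ 0.00160037
robusta: (21/75) × (17/21) × (1/21) × (2/21) × (5/21) ≈ 0.000244754
Highest score → arabica.

arabica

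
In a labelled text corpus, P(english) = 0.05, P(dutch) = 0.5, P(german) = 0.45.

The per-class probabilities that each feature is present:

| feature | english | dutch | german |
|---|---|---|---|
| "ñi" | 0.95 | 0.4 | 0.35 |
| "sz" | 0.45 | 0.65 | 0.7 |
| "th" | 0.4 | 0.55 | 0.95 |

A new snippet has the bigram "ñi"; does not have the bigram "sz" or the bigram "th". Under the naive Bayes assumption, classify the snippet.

dutch

english: 0.05 × 0.95 × (1−0.45) × (1−0.4) = 0.015675
dutch: 0.5 × 0.4 × (1−0.65) × (1−0.55) = 0.0315
german: 0.45 × 0.35 × (1−0.7) × (1−0.95) = 0.0023625
Highest score → dutch.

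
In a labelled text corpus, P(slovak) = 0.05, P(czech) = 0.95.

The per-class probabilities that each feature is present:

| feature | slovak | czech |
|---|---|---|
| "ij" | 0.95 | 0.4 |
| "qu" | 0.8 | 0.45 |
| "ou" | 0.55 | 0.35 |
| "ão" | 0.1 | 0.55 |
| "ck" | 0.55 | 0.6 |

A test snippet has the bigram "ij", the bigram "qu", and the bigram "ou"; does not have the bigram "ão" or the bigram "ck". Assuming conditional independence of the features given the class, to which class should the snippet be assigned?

czech

slovak: 0.05 × 0.95 × 0.8 × 0.55 × (1−0.1) × (1−0.55) = 0.0084645
czech: 0.95 × 0.4 × 0.45 × 0.35 × (1−0.55) × (1−0.6) = 0.010773
Highest score → czech.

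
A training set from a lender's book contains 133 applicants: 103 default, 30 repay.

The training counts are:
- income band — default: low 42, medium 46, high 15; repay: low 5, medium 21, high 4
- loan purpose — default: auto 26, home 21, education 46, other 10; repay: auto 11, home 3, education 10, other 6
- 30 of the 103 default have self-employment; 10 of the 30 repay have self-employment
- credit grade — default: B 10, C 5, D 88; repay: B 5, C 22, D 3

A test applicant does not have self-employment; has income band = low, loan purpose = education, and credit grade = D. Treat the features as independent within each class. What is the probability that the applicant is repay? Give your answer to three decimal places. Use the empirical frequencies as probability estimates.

0.010

default: (103/133) × (42/103) × (46/103) × (73/103) × (88/103) ≈ 0.0853983
repay: (30/133) × (5/30) × (10/30) × (20/30) × (3/30) ≈ 0.000835422
P(repay | x) = 0.000835422 / 0.086233722 ≈ 0.010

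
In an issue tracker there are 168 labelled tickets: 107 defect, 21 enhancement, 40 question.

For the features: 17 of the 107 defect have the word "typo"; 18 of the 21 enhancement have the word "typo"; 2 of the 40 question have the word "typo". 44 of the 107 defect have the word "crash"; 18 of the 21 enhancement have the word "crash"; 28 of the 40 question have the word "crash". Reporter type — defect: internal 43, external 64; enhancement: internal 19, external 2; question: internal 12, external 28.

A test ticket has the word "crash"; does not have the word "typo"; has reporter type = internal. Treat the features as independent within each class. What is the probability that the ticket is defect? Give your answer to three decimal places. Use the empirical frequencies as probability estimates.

0.591

defect: (107/168) × (90/107) × (44/107) × (43/107) ≈ 0.0885293
enhancement: (21/168) × (3/21) × (18/21) × (19/21) ≈ 0.0138484
question: (40/168) × (38/40) × (28/40) × (12/40) = 0.0475
P(defect | x) = 0.0885293 / 0.1498777 ≈ 0.591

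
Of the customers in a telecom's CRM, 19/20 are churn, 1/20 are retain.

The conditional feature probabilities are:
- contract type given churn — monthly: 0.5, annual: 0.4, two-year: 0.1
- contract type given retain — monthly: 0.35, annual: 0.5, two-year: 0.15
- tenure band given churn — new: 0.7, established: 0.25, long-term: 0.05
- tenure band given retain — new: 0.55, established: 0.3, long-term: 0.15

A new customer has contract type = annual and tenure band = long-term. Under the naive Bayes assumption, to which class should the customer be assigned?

churn: 0.95 × 0.4 × 0.05 = 0.019
retain: 0.05 × 0.5 × 0.15 = 0.00375
Highest score → churn.

churn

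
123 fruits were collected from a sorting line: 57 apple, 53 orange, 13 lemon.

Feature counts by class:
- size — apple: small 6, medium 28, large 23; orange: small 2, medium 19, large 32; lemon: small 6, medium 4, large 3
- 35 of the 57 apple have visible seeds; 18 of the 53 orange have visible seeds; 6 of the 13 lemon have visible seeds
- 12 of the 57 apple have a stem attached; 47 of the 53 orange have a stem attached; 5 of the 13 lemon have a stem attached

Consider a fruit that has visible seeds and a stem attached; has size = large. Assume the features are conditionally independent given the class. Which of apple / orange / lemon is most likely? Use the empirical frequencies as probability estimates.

orange

apple: (57/123) × (23/57) × (35/57) × (12/57) ≈ 0.0241725
orange: (53/123) × (32/53) × (18/53) × (47/53) ≈ 0.0783544
lemon: (13/123) × (3/13) × (6/13) × (5/13) ≈ 0.00432963
Highest score → orange.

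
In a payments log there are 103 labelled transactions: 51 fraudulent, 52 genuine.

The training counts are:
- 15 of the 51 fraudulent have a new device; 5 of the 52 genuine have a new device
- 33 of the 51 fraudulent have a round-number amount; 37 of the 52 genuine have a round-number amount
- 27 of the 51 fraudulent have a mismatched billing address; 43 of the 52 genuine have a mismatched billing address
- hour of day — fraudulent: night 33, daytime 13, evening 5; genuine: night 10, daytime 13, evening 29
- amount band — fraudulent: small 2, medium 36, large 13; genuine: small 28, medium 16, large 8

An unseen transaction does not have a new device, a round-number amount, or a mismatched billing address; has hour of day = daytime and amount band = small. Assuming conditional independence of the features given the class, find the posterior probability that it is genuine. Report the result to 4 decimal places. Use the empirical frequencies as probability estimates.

0.8409

fraudulent: (51/103) × (36/51) × (18/51) × (24/51) × (13/51) × (2/51) ≈ 0.000580285
genuine: (52/103) × (47/52) × (15/52) × (9/52) × (13/52) × (28/52) ≈ 0.00306678
P(genuine | x) = 0.00306678 / 0.003647065 ≈ 0.8409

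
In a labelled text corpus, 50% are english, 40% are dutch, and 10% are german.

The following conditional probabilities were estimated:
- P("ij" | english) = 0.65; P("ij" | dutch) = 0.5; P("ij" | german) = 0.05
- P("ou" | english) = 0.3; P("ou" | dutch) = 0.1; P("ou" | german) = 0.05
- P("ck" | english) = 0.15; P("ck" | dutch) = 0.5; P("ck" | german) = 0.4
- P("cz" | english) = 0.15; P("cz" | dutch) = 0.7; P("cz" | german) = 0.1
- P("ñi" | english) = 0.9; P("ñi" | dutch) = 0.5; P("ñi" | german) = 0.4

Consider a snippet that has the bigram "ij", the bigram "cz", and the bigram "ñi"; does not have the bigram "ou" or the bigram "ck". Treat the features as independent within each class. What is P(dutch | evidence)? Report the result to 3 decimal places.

english: 0.5 × 0.65 × (1−0.3) × (1−0.15) × 0.15 × 0.9 = 0.026105625
dutch: 0.4 × 0.5 × (1−0.1) × (1−0.5) × 0.7 × 0.5 = 0.0315
german: 0.1 × 0.05 × (1−0.05) × (1−0.4) × 0.1 × 0.4 = 0.000114
P(dutch | x) = 0.0315 / 0.057719625 ≈ 0.546

0.546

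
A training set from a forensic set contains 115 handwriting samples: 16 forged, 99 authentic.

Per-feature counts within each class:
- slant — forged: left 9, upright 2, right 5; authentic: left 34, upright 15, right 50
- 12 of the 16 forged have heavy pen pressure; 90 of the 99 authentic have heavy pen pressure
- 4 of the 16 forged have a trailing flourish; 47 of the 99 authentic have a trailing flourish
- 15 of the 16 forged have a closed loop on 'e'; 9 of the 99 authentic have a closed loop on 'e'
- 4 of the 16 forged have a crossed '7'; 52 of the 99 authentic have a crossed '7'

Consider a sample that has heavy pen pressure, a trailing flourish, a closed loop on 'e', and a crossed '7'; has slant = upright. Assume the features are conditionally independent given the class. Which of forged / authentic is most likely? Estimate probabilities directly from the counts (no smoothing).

authentic

forged: (16/115) × (2/16) × (12/16) × (4/16) × (15/16) × (4/16) ≈ 0.000764266
authentic: (99/115) × (15/99) × (90/99) × (47/99) × (9/99) × (52/99) ≈ 0.00268806
Highest score → authentic.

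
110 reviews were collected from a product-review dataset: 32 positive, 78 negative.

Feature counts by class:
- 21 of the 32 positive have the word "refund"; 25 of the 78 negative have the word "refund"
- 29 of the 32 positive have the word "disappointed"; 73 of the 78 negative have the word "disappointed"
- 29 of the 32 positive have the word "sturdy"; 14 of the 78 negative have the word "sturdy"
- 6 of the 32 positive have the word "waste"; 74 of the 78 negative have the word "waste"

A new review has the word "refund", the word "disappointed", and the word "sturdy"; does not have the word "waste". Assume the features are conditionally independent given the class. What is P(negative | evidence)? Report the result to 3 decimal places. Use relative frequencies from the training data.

0.015

positive: (32/110) × (21/32) × (29/32) × (29/32) × (26/32) ≈ 0.127393
negative: (78/110) × (25/78) × (73/78) × (14/78) × (4/78) ≈ 0.00195783
P(negative | x) = 0.00195783 / 0.12935083 ≈ 0.015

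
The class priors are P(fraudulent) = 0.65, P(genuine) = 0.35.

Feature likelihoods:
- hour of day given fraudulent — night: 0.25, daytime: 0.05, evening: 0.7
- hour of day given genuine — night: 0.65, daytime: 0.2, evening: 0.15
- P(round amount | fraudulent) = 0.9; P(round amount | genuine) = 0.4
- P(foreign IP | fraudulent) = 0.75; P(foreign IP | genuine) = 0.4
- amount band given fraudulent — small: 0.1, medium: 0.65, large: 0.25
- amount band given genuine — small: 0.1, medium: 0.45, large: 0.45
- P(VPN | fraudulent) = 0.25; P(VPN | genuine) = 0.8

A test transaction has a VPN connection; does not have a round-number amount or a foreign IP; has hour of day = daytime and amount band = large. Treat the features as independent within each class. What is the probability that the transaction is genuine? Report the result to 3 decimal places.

fraudulent: 0.65 × 0.05 × (1−0.9) × (1−0.75) × 0.25 × 0.25 = 0.00005078125
genuine: 0.35 × 0.2 × (1−0.4) × (1−0.4) × 0.45 × 0.8 = 0.009072
P(genuine | x) = 0.009072 / 0.00912278125 ≈ 0.994

0.994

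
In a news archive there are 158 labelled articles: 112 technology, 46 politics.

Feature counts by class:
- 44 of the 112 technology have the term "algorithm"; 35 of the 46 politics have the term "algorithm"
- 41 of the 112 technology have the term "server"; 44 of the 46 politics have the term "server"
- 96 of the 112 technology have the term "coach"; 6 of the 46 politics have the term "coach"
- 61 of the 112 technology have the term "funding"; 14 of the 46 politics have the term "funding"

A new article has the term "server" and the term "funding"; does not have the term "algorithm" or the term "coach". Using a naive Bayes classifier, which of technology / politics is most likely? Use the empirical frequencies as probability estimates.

technology: (112/158) × (68/112) × (41/112) × (16/112) × (61/112) ≈ 0.0122583
politics: (46/158) × (11/46) × (44/46) × (40/46) × (14/46) ≈ 0.0176239
Highest score → politics.

politics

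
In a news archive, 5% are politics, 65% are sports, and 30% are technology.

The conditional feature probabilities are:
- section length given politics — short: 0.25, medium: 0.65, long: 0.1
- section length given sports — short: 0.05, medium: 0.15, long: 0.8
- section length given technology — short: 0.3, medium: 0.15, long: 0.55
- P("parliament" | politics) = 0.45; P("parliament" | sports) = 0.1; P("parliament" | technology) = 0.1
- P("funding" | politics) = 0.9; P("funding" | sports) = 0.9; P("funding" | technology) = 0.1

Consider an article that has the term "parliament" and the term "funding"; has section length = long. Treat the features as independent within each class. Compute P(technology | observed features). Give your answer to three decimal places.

0.033

politics: 0.05 × 0.1 × 0.45 × 0.9 = 0.002025
sports: 0.65 × 0.8 × 0.1 × 0.9 = 0.0468
technology: 0.3 × 0.55 × 0.1 × 0.1 = 0.00165
P(technology | x) = 0.00165 / 0.050475 ≈ 0.033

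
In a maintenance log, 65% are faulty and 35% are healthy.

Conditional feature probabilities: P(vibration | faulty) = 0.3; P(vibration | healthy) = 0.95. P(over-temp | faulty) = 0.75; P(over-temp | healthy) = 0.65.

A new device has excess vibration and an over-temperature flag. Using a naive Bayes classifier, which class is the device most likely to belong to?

faulty: 0.65 × 0.3 × 0.75 = 0.14625
healthy: 0.35 × 0.95 × 0.65 = 0.216125
Highest score → healthy.

healthy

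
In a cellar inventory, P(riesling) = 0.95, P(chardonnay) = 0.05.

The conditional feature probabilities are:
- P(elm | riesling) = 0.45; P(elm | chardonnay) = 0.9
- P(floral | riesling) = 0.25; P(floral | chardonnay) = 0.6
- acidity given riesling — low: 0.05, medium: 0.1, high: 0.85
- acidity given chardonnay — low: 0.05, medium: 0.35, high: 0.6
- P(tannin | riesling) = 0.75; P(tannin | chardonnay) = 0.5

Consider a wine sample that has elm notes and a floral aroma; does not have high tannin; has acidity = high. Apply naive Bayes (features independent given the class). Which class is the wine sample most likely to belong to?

riesling: 0.95 × 0.45 × 0.25 × 0.85 × (1−0.75) = 0.0227109375
chardonnay: 0.05 × 0.9 × 0.6 × 0.6 × (1−0.5) = 0.0081
Highest score → riesling.

riesling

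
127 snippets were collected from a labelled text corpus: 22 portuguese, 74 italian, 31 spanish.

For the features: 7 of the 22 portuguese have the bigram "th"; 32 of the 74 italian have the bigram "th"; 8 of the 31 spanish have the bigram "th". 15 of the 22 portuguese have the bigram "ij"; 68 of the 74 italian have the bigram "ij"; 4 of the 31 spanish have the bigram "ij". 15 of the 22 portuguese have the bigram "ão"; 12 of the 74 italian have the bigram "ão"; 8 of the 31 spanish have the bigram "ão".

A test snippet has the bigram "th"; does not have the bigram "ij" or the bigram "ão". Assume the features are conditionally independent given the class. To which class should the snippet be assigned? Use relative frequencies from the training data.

portuguese: (22/127) × (7/22) × (7/22) × (7/22) ≈ 0.00558014
italian: (74/127) × (32/74) × (6/74) × (62/74) ≈ 0.0171169
spanish: (31/127) × (8/31) × (27/31) × (23/31) ≈ 0.0407056
Highest score → spanish.

spanish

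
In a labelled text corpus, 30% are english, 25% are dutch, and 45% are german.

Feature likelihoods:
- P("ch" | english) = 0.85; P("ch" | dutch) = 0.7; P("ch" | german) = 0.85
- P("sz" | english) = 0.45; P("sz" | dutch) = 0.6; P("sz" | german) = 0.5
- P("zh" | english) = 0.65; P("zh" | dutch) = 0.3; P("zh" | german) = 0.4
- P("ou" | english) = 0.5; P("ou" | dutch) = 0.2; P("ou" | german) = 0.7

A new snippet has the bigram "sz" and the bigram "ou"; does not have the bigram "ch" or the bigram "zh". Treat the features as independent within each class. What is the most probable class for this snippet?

german

english: 0.3 × (1−0.85) × 0.45 × (1−0.65) × 0.5 = 0.00354375
dutch: 0.25 × (1−0.7) × 0.6 × (1−0.3) × 0.2 = 0.0063
german: 0.45 × (1−0.85) × 0.5 × (1−0.4) × 0.7 = 0.014175
Highest score → german.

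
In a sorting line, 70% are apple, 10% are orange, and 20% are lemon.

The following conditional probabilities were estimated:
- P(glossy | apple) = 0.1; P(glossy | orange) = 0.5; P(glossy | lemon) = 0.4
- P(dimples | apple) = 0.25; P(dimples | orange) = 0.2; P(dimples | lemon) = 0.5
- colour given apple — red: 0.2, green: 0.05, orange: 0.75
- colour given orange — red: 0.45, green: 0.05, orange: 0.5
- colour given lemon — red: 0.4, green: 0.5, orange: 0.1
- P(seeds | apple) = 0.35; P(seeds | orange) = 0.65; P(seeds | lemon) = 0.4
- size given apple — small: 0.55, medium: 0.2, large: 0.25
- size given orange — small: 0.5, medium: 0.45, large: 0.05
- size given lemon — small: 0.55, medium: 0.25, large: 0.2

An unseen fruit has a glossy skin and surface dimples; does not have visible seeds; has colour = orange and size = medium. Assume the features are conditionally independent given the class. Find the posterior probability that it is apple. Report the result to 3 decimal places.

apple: 0.7 × 0.1 × 0.25 × 0.75 × (1−0.35) × 0.2 = 0.00170625
orange: 0.1 × 0.5 × 0.2 × 0.5 × (1−0.65) × 0.45 = 0.0007875
lemon: 0.2 × 0.4 × 0.5 × 0.1 × (1−0.4) × 0.25 = 0.0006
P(apple | x) = 0.00170625 / 0.00309375 ≈ 0.552

0.552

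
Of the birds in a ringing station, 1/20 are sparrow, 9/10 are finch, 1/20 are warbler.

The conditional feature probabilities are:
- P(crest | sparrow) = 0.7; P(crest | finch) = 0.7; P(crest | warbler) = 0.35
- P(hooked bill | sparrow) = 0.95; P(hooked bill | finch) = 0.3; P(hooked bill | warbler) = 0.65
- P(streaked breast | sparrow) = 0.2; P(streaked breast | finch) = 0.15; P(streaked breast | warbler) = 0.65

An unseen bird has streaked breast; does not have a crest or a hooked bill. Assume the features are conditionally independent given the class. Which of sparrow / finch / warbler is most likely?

sparrow: 0.05 × (1−0.7) × (1−0.95) × 0.2 = 0.00015
finch: 0.9 × (1−0.7) × (1−0.3) × 0.15 = 0.02835
warbler: 0.05 × (1−0.35) × (1−0.65) × 0.65 = 0.00739375
Highest score → finch.

finch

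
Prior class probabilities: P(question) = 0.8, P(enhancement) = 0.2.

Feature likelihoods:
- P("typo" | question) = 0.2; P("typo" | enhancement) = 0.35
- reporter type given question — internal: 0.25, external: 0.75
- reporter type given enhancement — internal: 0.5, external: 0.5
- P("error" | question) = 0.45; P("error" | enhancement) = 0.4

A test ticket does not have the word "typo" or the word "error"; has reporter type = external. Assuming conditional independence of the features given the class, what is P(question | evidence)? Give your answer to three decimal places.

0.871

question: 0.8 × (1−0.2) × 0.75 × (1−0.45) = 0.264
enhancement: 0.2 × (1−0.35) × 0.5 × (1−0.4) = 0.039
P(question | x) = 0.264 / 0.303 ≈ 0.871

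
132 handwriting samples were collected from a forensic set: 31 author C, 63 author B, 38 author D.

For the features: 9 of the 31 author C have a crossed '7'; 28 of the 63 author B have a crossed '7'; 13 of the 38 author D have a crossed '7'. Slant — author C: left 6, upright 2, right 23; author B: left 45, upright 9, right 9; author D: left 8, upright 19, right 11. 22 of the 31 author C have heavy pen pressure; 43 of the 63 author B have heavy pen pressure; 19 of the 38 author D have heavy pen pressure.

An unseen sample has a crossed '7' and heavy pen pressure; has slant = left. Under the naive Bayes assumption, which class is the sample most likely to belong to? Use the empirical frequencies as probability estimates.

author B

author C: (31/132) × (9/31) × (6/31) × (22/31) ≈ 0.00936524
author B: (63/132) × (28/63) × (45/63) × (43/63) ≈ 0.103415
author D: (38/132) × (13/38) × (8/38) × (19/38) ≈ 0.0103668
Highest score → author B.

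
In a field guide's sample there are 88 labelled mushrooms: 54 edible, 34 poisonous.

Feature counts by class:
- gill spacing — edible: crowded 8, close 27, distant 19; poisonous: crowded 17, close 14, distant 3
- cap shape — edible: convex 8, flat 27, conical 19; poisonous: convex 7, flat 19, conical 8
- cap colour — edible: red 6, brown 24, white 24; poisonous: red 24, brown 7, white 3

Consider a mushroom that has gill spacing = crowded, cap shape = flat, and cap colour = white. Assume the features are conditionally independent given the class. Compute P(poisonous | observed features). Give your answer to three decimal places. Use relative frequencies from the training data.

edible: (54/88) × (8/54) × (27/54) × (24/54) ≈ 0.020202
poisonous: (34/88) × (17/34) × (19/34) × (3/34) ≈ 0.0095254
P(poisonous | x) = 0.0095254 / 0.0297274 ≈ 0.320

0.320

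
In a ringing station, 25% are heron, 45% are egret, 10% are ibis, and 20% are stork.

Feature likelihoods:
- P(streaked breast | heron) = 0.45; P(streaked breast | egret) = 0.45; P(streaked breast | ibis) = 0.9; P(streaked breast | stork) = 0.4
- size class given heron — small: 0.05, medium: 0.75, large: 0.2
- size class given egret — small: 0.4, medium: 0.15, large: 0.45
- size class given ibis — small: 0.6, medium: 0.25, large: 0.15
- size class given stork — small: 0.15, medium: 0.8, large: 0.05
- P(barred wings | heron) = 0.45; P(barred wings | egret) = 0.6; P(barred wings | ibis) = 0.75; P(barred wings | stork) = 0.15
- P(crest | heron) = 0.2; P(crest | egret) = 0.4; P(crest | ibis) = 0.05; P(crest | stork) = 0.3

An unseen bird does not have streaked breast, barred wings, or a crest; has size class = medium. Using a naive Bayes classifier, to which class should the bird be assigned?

heron: 0.25 × (1−0.45) × 0.75 × (1−0.45) × (1−0.2) = 0.045375
egret: 0.45 × (1−0.45) × 0.15 × (1−0.6) × (1−0.4) = 0.00891
ibis: 0.1 × (1−0.9) × 0.25 × (1−0.75) × (1−0.05) = 0.00059375
stork: 0.2 × (1−0.4) × 0.8 × (1−0.15) × (1−0.3) = 0.05712
Highest score → stork.

stork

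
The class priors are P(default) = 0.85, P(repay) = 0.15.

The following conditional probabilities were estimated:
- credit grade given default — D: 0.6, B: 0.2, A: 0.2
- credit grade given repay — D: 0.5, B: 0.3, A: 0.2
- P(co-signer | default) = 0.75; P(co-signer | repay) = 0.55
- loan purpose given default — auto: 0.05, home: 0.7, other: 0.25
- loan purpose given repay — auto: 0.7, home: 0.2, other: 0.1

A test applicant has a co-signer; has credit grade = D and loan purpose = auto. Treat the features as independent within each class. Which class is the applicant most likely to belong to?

default: 0.85 × 0.6 × 0.75 × 0.05 = 0.019125
repay: 0.15 × 0.5 × 0.55 × 0.7 = 0.028875
Highest score → repay.

repay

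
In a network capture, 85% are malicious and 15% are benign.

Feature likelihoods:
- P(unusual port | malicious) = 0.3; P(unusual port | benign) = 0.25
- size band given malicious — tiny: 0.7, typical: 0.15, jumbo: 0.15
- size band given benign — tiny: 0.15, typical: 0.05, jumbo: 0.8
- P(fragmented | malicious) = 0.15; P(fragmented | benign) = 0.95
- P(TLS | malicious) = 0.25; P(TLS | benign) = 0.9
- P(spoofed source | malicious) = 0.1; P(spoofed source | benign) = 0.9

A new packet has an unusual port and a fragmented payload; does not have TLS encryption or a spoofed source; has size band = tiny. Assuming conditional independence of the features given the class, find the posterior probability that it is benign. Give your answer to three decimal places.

0.003

malicious: 0.85 × 0.3 × 0.7 × 0.15 × (1−0.25) × (1−0.1) = 0.018073125
benign: 0.15 × 0.25 × 0.15 × 0.95 × (1−0.9) × (1−0.9) = 0.0000534375
P(benign | x) = 0.0000534375 / 0.0181265625 ≈ 0.003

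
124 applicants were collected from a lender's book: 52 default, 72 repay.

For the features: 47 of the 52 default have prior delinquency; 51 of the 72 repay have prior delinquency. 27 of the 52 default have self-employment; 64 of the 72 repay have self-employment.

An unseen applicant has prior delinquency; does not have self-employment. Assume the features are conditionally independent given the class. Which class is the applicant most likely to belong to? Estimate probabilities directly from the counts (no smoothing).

default: (52/124) × (47/52) × (25/52) ≈ 0.182227
repay: (72/124) × (51/72) × (8/72) ≈ 0.0456989
Highest score → default.

default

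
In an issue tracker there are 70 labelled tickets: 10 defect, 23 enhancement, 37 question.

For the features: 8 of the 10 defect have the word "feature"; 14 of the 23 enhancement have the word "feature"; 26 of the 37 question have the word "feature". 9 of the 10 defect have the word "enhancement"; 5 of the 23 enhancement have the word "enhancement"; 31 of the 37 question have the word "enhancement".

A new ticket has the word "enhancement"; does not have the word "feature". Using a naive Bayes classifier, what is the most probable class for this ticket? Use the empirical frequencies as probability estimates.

defect: (10/70) × (2/10) × (9/10) ≈ 0.0257143
enhancement: (23/70) × (9/23) × (5/23) ≈ 0.0279503
question: (37/70) × (11/37) × (31/37) ≈ 0.13166
Highest score → question.

question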